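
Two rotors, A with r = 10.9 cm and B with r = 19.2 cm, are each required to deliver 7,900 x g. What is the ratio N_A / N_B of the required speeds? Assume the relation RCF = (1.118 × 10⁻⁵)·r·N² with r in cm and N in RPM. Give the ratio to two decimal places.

At fixed RCF, N ∝ 1/√r, so N_A/N_B = √(r_B/r_A) = √(19.2/10.9) = √1.761468 = 1.3272.

1.33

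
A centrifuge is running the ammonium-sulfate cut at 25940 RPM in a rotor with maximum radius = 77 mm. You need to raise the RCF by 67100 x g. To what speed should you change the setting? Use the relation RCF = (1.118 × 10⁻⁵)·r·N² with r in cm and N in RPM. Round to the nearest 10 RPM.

≈ 38110 RPM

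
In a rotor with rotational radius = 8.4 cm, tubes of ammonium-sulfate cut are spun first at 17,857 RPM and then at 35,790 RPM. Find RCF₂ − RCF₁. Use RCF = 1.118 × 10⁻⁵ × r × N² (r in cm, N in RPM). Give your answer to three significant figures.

90300 ×g

RCF₁ = 1.118 × 10⁻⁵ × 8.4 × (17857)² = 1.118 × 10⁻⁵ × 8.4 × 318,872,449 ≈ 29,945.9 × g
RCF₂ = 1.118 × 10⁻⁵ × 8.4 × (35790)² = 1.118 × 10⁻⁵ × 8.4 × 1,280,924,100 ≈ 120,294.1 × g
Increase = 120,294.1 − 29,945.9 = 90,348.2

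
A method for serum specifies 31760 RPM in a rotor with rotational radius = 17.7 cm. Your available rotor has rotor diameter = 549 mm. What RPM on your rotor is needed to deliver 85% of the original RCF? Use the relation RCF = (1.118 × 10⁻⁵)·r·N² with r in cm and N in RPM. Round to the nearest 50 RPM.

RCF_original = 1.118 × 10⁻⁵ × 17.7 × (31760)² = 1.118 × 10⁻⁵ × 17.7 × 1,008,697,600 ≈ 199,607.1 × g
Target RCF = 0.85 × 199,607.1 ≈ 169,666 × g
Your rotor: r = 549 mm / 2 = 274.5 mm = 27.45 cm
169,666 = 1.118 × 10⁻⁵ × 27.45 × N²
N² = 169,666 / (30.6891 × 10⁻⁵) = 552,854,271
N ≈ √552,854,271 ≈ 23,512.9

≈ 23500 RPM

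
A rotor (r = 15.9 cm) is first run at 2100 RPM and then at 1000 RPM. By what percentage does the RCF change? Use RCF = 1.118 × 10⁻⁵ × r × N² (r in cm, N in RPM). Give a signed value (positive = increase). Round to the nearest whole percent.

-77%

RCF ∝ N², so the ratio is (1000/2100)² = (0.476190)² = 0.2268.
Change = 0.2268 − 1 = -0.7732 → -77.3%.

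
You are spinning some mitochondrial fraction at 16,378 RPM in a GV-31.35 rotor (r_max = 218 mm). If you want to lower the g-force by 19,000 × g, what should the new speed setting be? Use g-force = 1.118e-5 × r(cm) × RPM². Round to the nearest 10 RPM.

r = 218 mm = 21.8 cm
Current RCF = 1.118 × 10⁻⁵ × 21.8 × (16378)² = 1.118 × 10⁻⁵ × 21.8 × 268,238,884 ≈ 65,376.3 × g
Target RCF = 65,376.3 − 19,000 = 46,376.3 × g
N² = 46,376.3 / (24.3724 × 10⁻⁵) = 190,282,040
N ≈ √190,282,040 ≈ 13,794.3

≈ 13790 RPM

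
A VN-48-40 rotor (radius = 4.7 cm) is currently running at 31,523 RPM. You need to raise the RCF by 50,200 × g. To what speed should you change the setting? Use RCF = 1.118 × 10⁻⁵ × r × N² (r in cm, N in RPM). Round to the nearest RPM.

Current RCF = 1.118 × 10⁻⁵ × 4.7 × (31523)² = 1.118 × 10⁻⁵ × 4.7 × 993,699,529 ≈ 52,214.9 × g
Target RCF = 52,214.9 + 50,200 = 102,414.9 × g
N² = 102,414.9 / (5.2546 × 10⁻⁵) = 1,949,052,259
N ≈ √1,949,052,259 ≈ 44,148.1

N₂ ≈ 44148 RPM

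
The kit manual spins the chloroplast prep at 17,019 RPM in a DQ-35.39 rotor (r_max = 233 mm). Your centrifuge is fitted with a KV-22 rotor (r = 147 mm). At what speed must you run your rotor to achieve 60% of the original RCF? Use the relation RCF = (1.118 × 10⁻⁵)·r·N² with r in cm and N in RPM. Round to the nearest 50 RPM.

≈ 16600 RPM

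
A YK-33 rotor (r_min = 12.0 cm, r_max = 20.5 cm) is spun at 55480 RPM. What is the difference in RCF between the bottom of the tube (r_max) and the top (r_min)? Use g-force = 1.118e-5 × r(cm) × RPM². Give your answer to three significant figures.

RCF_max = 1.118 × 10⁻⁵ × 20.5 × (55480)² = 1.118 × 10⁻⁵ × 20.5 × 3,078,030,400 ≈ 705,453.8 × g
RCF_min = 1.118 × 10⁻⁵ × 12 × (55480)² = 1.118 × 10⁻⁵ × 12 × 3,078,030,400 ≈ 412,948.6 × g
ΔRCF = 705,453.8 − 412,948.6 = 292,505.2

≈ 293000 × g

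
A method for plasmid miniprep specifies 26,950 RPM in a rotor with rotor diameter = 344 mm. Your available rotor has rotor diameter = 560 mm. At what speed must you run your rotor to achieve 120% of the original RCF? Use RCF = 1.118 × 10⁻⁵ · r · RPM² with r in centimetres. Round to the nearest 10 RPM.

23140 RPM

Original rotor: r = 344 mm / 2 = 172 mm = 17.2 cm
RCF_original = 1.118 × 10⁻⁵ × 17.2 × (26950)² = 1.118 × 10⁻⁵ × 17.2 × 726,302,500 ≈ 139,665.1 × g
Target RCF = 1.2 × 139,665.1 ≈ 167,598.1 × g
Your rotor: r = 560 mm / 2 = 280 mm = 28 cm
167,598.1 = 1.118 × 10⁻⁵ × 28 × N²
N² = 167,598.1 / (31.304 × 10⁻⁵) = 535,388,768
N ≈ √535,388,768 ≈ 23,138.5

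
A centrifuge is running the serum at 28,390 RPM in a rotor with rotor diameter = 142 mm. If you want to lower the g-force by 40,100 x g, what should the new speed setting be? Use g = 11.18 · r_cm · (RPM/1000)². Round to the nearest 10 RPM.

N₂ ≈ 17340 RPM

r = 142 mm / 2 = 71 mm = 7.1 cm
Current RCF = 11.18 × 7.1 × (28.39)² = 11.18 × 7.1 × 805.9921 ≈ 63,978 × g
Target RCF = 63,978 − 40,100 = 23,878 × g
(N/1000)² = 23,878 / 79.378 = 300.8138
N = 1000 × √300.8138 ≈ 17,344.0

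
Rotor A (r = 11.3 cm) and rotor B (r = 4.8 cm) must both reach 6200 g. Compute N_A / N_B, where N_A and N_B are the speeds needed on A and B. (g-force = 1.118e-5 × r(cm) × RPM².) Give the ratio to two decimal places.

At fixed RCF, N ∝ 1/√r, so N_A/N_B = √(r_B/r_A) = √(4.8/11.3) = √0.424779 = 0.6518.

0.65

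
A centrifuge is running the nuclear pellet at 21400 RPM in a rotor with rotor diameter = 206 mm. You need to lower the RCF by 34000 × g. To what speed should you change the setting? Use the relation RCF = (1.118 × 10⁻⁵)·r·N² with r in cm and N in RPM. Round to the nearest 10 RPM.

r = 206 mm / 2 = 103 mm = 10.3 cm
Current RCF = 1.118 × 10⁻⁵ × 10.3 × (21400)² = 1.118 × 10⁻⁵ × 10.3 × 457,960,000 ≈ 52,735.9 × g
Target RCF = 52,735.9 − 34,000 = 18,735.9 × g
N² = 18,735.9 / (11.5154 × 10⁻⁵) = 162,702,989
N ≈ √162,702,989 ≈ 12,755.5

N₂ ≈ 12760 RPM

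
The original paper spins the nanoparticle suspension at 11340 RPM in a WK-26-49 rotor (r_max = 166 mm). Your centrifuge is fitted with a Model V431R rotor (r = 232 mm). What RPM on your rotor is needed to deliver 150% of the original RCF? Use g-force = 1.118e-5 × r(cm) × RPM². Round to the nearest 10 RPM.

Original rotor: r = 166 mm = 16.6 cm
RCF_original = 1.118 × 10⁻⁵ × 16.6 × (11340)² = 1.118 × 10⁻⁵ × 16.6 × 128,595,600 ≈ 23,865.8 × g
Target RCF = 1.5 × 23,865.8 ≈ 35,798.7 × g
Your rotor: r = 232 mm = 23.2 cm
35,798.7 = 1.118 × 10⁻⁵ × 23.2 × N²
N² = 35,798.7 / (25.9376 × 10⁻⁵) = 138,018,552
N ≈ √138,018,552 ≈ 11,748.1

≈ 11750 RPM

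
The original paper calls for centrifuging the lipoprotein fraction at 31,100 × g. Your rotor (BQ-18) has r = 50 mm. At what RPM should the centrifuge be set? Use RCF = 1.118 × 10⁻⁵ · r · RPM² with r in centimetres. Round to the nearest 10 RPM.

r = 50 mm = 5.0 cm
31,100 = 1.118 × 10⁻⁵ × 5 × N²
N² = 31,100 / (5.59 × 10⁻⁵) = 556,350,626
N ≈ √556,350,626 ≈ 23,587.1

≈ 23590 RPM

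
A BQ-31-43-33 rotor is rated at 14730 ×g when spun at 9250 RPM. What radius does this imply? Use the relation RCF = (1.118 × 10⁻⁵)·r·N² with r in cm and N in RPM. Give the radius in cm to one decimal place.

14730 = 1.118 × 10⁻⁵ × r × (9250)²
r = 14730 / (1.118 × 10⁻⁵ × 85,562,500) = 14730 / 956.5887 ≈ 15.398 cm

≈ 15.4 cm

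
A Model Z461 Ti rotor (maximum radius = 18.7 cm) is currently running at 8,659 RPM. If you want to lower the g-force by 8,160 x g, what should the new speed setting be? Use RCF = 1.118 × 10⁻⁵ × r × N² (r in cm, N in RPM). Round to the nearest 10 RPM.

≈ 6000 RPM

Current RCF = 1.118 × 10⁻⁵ × 18.7 × (8659)² = 1.118 × 10⁻⁵ × 18.7 × 74,978,281 ≈ 15,675.4 × g
Target RCF = 15,675.4 − 8,160 = 7,515.4 × g
N² = 7,515.4 / (20.9066 × 10⁻⁵) = 35,947,500
N ≈ √35,947,500 ≈ 5,995.6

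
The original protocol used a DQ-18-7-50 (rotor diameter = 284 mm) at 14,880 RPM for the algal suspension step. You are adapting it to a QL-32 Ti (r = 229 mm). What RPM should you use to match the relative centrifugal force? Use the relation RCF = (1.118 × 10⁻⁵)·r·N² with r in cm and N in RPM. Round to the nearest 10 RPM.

Original rotor: r = 284 mm / 2 = 142 mm = 14.2 cm
RCF = 1.118 × 10⁻⁵ × r × N²
RCF_original = 1.118 × 10⁻⁵ × 14.2 × (14880)² = 1.118 × 10⁻⁵ × 14.2 × 221,414,400 ≈ 35,150.9 × g
Your rotor: r = 229 mm = 22.9 cm
35,150.9 = 1.118 × 10⁻⁵ × 22.9 × N²
N² = 35,150.9 / (25.6022 × 10⁻⁵) = 137,296,404
N ≈ √137,296,404 ≈ 11,717.4

≈ 11720 RPM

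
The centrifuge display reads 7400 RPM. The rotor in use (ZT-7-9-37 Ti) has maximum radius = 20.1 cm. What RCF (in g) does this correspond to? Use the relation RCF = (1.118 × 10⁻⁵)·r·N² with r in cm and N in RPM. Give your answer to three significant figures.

RCF = 1.118 × 10⁻⁵ × r × N²
RCF = 1.118 × 10⁻⁵ × 20.1 × (7400)² = 1.118 × 10⁻⁵ × 20.1 × 54,760,000 ≈ 12,305.6 × g

≈ 12300 g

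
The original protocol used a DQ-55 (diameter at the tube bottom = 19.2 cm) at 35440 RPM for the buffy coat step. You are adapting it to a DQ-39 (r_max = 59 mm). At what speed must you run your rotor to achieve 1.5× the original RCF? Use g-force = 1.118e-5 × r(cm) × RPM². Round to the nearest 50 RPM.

≈ 55350 RPM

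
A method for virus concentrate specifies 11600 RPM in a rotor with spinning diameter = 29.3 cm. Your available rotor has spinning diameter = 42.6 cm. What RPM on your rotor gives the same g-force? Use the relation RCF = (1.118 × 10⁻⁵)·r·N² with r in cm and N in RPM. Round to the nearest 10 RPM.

9620 RPM

Original rotor: r = 29.3 / 2 = 14.65 cm
RCF_original = 1.118 × 10⁻⁵ × 14.65 × (11600)² = 1.118 × 10⁻⁵ × 14.65 × 134,560,000 ≈ 22,039.2 × g
Your rotor: r = 42.6 / 2 = 21.3 cm
22,039.2 = 1.118 × 10⁻⁵ × 21.3 × N²
N² = 22,039.2 / (23.8134 × 10⁻⁵) = 92,549,573
N ≈ √92,549,573 ≈ 9,620.3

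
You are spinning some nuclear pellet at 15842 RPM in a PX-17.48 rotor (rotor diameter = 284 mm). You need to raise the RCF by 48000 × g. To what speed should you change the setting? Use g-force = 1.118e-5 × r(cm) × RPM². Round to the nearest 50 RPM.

r = 284 mm / 2 = 142 mm = 14.2 cm
Current RCF = 1.118 × 10⁻⁵ × 14.2 × (15842)² = 1.118 × 10⁻⁵ × 14.2 × 250,968,964 ≈ 39,842.8 × g
Target RCF = 39,842.8 + 48,000 = 87,842.8 × g
N² = 87,842.8 / (15.8756 × 10⁻⁵) = 553,319,560
N ≈ √553,319,560 ≈ 23,522.7

23500 RPM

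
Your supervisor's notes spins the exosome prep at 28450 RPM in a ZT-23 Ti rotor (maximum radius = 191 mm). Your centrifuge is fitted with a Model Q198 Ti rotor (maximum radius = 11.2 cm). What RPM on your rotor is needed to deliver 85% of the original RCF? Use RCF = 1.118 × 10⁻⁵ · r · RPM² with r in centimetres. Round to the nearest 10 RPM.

Original rotor: r = 191 mm = 19.1 cm
RCF_original = 1.118 × 10⁻⁵ × 19.1 × (28450)² = 1.118 × 10⁻⁵ × 19.1 × 809,402,500 ≈ 172,838.2 × g
Target RCF = 0.85 × 172,838.2 ≈ 146,912.5 × g
146,912.5 = 1.118 × 10⁻⁵ × 11.2 × N²
N² = 146,912.5 / (12.5216 × 10⁻⁵) = 1,173,272,585
N ≈ √1,173,272,585 ≈ 34,253.1

≈ 34250 RPM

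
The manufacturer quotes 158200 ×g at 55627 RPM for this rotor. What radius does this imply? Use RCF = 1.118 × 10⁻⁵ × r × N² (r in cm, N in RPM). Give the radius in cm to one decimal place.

4.6 cm

RCF = 1.118 × 10⁻⁵ × r × N²
158200 = 1.118 × 10⁻⁵ × r × (55627)²
r = 158200 / (1.118 × 10⁻⁵ × 3,094,363,129) = 158200 / 34594.98 ≈ 4.573 cm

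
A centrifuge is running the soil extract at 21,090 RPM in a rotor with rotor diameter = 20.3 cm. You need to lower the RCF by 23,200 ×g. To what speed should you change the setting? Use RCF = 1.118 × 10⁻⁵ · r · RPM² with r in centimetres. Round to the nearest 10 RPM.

N₂ ≈ 15500 RPM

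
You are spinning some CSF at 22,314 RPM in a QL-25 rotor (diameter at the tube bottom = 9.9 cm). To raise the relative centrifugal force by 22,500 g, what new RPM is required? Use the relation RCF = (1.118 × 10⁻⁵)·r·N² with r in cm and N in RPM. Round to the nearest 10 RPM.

r = 9.9 / 2 = 4.95 cm
Current RCF = 1.118 × 10⁻⁵ × 4.95 × (22314)² = 1.118 × 10⁻⁵ × 4.95 × 497,914,596 ≈ 27,555.1 × g
Target RCF = 27,555.1 + 22,500 = 50,055.1 × g
N² = 50,055.1 / (5.5341 × 10⁻⁵) = 904,484,921
N ≈ √904,484,921 ≈ 30,074.7

N₂ ≈ 30070 RPM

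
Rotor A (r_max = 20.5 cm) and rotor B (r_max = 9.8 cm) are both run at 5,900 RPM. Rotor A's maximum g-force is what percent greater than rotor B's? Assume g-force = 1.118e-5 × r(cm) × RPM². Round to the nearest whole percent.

At equal RPM, RCF scales linearly with r: ratio = 20.5 / 9.8 = 2.0918.
So rotor A delivers 109.2% more g-force.

109%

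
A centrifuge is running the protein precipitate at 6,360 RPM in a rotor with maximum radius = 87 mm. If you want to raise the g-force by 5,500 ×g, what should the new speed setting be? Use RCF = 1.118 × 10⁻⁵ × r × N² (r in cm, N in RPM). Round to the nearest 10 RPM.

9850 RPM

r = 87 mm = 8.7 cm
Current RCF = 1.118 × 10⁻⁵ × 8.7 × (6360)² = 1.118 × 10⁻⁵ × 8.7 × 40,449,600 ≈ 3,934.4 × g
Target RCF = 3,934.4 + 5,500 = 9,434.4 × g
N² = 9,434.4 / (9.7266 × 10⁻⁵) = 96,995,867
N ≈ √96,995,867 ≈ 9,848.6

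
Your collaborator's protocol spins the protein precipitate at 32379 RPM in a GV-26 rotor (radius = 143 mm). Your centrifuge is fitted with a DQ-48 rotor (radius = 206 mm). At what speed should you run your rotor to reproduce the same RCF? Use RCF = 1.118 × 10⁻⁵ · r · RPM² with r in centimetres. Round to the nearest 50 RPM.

≈ 27000 RPM

Original rotor: r = 143 mm = 14.3 cm
RCF_original = 1.118 × 10⁻⁵ × 14.3 × (32379)² = 1.118 × 10⁻⁵ × 14.3 × 1,048,399,641 ≈ 167,611.8 × g
Your rotor: r = 206 mm = 20.6 cm
167,611.8 = 1.118 × 10⁻⁵ × 20.6 × N²
N² = 167,611.8 / (23.0308 × 10⁻⁵) = 727,772,374
N ≈ √727,772,374 ≈ 26,977.3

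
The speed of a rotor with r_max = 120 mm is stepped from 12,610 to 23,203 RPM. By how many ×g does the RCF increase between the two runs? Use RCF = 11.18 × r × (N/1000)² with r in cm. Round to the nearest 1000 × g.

≈ 51000 ×g

r = 120 mm = 12.0 cm
RCF₁ = 11.18 × 12 × (12.61)² = 11.18 × 12 × 159.0121 ≈ 21,333.1 × g
RCF₂ = 11.18 × 12 × (23.203)² = 11.18 × 12 × 538.379209 ≈ 72,229 × g
Increase = 72,229 − 21,333.1 = 50,895.9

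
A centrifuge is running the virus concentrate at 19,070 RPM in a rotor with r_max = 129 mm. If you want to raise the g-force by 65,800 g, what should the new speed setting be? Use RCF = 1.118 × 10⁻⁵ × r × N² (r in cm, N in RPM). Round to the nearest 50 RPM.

≈ 28650 RPM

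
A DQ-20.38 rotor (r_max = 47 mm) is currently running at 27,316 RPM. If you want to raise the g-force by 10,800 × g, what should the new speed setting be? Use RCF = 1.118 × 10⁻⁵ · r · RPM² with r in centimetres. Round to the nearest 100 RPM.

30800 RPM

r = 47 mm = 4.7 cm
Current RCF = 1.118 × 10⁻⁵ × 4.7 × (27316)² = 1.118 × 10⁻⁵ × 4.7 × 746,163,856 ≈ 39,207.9 × g
Target RCF = 39,207.9 + 10,800 = 50,007.9 × g
N² = 50,007.9 / (5.2546 × 10⁻⁵) = 951,697,560
N ≈ √951,697,560 ≈ 30,849.6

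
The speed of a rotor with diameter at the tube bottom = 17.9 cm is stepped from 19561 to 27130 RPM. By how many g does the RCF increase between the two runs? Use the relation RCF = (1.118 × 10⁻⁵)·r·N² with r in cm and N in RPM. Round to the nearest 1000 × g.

r = 17.9 / 2 = 8.95 cm
RCF₁ = 1.118 × 10⁻⁵ × 8.95 × (19561)² = 1.118 × 10⁻⁵ × 8.95 × 382,632,721 ≈ 38,286.6 × g
RCF₂ = 1.118 × 10⁻⁵ × 8.95 × (27130)² = 1.118 × 10⁻⁵ × 8.95 × 736,036,900 ≈ 73,648.6 × g
Increase = 73,648.6 − 38,286.6 = 35,362

≈ 35000 g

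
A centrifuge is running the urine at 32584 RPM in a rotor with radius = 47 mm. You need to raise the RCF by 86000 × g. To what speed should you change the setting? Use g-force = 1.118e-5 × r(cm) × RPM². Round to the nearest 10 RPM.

51950 RPM

r = 47 mm = 4.7 cm
Current RCF = 1.118 × 10⁻⁵ × 4.7 × (32584)² = 1.118 × 10⁻⁵ × 4.7 × 1,061,717,056 ≈ 55,789 × g
Target RCF = 55,789 + 86,000 = 141,789 × g
N² = 141,789 / (5.2546 × 10⁻⁵) = 2,698,378,564
N ≈ √2,698,378,564 ≈ 51,945.9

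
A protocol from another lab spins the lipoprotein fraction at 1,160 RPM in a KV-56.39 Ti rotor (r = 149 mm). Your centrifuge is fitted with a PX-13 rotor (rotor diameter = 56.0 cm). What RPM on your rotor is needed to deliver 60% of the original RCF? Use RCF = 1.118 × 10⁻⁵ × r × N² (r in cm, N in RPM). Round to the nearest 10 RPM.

≈ 660 RPM

Original rotor: r = 149 mm = 14.9 cm
RCF_original = 1.118 × 10⁻⁵ × 14.9 × (1160)² = 1.118 × 10⁻⁵ × 14.9 × 1,345,600 ≈ 224.2 × g
Target RCF = 0.6 × 224.2 ≈ 134.5 × g
Your rotor: r = 56.0 / 2 = 28 cm
134.5 = 1.118 × 10⁻⁵ × 28 × N²
N² = 134.5 / (31.304 × 10⁻⁵) = 429,658
N ≈ √429,658 ≈ 655.5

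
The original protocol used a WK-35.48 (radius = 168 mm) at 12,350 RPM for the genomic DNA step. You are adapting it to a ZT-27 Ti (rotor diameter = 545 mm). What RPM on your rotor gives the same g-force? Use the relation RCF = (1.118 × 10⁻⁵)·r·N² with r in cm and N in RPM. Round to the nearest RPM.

Original rotor: r = 168 mm = 16.8 cm
RCF = 1.118 × 10⁻⁵ × r × N²
RCF_original = 1.118 × 10⁻⁵ × 16.8 × (12350)² = 1.118 × 10⁻⁵ × 16.8 × 152,522,500 ≈ 28,647.4 × g
Your rotor: r = 545 mm / 2 = 272.5 mm = 27.25 cm
28,647.4 = 1.118 × 10⁻⁵ × 27.25 × N²
N² = 28,647.4 / (30.4655 × 10⁻⁵) = 94,032,266
N ≈ √94,032,266 ≈ 9,697.0

9697 RPM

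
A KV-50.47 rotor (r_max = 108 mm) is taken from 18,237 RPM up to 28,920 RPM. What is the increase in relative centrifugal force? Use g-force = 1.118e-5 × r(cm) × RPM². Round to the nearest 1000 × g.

61000 ×g

r = 108 mm = 10.8 cm
RCF₁ = 1.118 × 10⁻⁵ × 10.8 × (18237)² = 1.118 × 10⁻⁵ × 10.8 × 332,588,169 ≈ 40,158 × g
RCF₂ = 1.118 × 10⁻⁵ × 10.8 × (28920)² = 1.118 × 10⁻⁵ × 10.8 × 836,366,400 ≈ 100,986.2 × g
Increase = 100,986.2 − 40,158 = 60,828.2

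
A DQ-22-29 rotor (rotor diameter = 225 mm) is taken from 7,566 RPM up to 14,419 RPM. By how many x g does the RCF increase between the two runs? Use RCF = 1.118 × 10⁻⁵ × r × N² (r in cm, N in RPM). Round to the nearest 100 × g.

≈ 18900 x g

r = 225 mm / 2 = 112.5 mm = 11.25 cm
RCF₁ = 1.118 × 10⁻⁵ × 11.25 × (7566)² = 1.118 × 10⁻⁵ × 11.25 × 57,244,356 ≈ 7,199.9 × g
RCF₂ = 1.118 × 10⁻⁵ × 11.25 × (14419)² = 1.118 × 10⁻⁵ × 11.25 × 207,907,561 ≈ 26,149.6 × g
Increase = 26,149.6 − 7,199.9 = 18,949.7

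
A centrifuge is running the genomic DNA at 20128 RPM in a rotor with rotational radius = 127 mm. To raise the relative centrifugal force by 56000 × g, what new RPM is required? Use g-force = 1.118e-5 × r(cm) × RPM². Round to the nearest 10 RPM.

r = 127 mm = 12.7 cm
Current RCF = 1.118 × 10⁻⁵ × 12.7 × (20128)² = 1.118 × 10⁻⁵ × 12.7 × 405,136,384 ≈ 57,523.7 × g
Target RCF = 57,523.7 + 56,000 = 113,523.7 × g
N² = 113,523.7 / (14.1986 × 10⁻⁵) = 799,541,504
N ≈ √799,541,504 ≈ 28,276.2

28280 RPM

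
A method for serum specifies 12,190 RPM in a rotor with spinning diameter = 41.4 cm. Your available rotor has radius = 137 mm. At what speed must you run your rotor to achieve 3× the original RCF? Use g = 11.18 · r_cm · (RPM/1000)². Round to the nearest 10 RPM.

Original rotor: r = 41.4 / 2 = 20.7 cm
RCF_original = 11.18 × 20.7 × (12.19)² = 11.18 × 20.7 × 148.5961 ≈ 34,389 × g
Target RCF = 3 × 34,389 ≈ 103,167 × g
Your rotor: r = 137 mm = 13.7 cm
103,167 = 11.18 × 13.7 × (N/1000)²
(N/1000)² = 103,167 / 153.166 = 673.5633
N = 1000 × √673.5633 ≈ 25,953.1

≈ 25950 RPM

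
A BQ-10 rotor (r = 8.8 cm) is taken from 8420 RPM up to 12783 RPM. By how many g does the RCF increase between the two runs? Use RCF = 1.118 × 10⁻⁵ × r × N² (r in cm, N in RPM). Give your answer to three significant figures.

9100 g

RCF₁ = 1.118 × 10⁻⁵ × 8.8 × (8420)² = 1.118 × 10⁻⁵ × 8.8 × 70,896,400 ≈ 6,975.1 × g
RCF₂ = 1.118 × 10⁻⁵ × 8.8 × (12783)² = 1.118 × 10⁻⁵ × 8.8 × 163,405,089 ≈ 16,076.4 × g
Increase = 16,076.4 − 6,975.1 = 9,101.3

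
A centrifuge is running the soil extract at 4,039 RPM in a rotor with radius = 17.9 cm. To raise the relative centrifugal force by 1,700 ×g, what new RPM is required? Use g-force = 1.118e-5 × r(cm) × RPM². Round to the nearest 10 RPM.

Current RCF = 1.118 × 10⁻⁵ × 17.9 × (4039)² = 1.118 × 10⁻⁵ × 17.9 × 16,313,521 ≈ 3,264.7 × g
Target RCF = 3,264.7 + 1,700 = 4,964.7 × g
N² = 4,964.7 / (20.0122 × 10⁻⁵) = 24,808,367
N ≈ √24,808,367 ≈ 4,980.8

≈ 4980 RPM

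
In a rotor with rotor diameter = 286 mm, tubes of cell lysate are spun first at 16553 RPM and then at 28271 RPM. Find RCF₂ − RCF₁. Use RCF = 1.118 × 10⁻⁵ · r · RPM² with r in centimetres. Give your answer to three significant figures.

84000 ×g

r = 286 mm / 2 = 143 mm = 14.3 cm
RCF₁ = 1.118 × 10⁻⁵ × 14.3 × (16553)² = 1.118 × 10⁻⁵ × 14.3 × 274,001,809 ≈ 43,805.8 × g
RCF₂ = 1.118 × 10⁻⁵ × 14.3 × (28271)² = 1.118 × 10⁻⁵ × 14.3 × 799,249,441 ≈ 127,779.2 × g
Increase = 127,779.2 − 43,805.8 = 83,973.4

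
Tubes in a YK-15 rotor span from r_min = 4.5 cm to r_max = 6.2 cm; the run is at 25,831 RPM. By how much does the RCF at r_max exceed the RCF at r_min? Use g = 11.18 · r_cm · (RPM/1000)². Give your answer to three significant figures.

RCF_max = 11.18 × 6.2 × (25.831)² = 11.18 × 6.2 × 667.240561 ≈ 46,250.4 × g
RCF_min = 11.18 × 4.5 × (25.831)² = 11.18 × 4.5 × 667.240561 ≈ 33,568.9 × g
ΔRCF = 46,250.4 − 33,568.9 = 12,681.5

12700 x g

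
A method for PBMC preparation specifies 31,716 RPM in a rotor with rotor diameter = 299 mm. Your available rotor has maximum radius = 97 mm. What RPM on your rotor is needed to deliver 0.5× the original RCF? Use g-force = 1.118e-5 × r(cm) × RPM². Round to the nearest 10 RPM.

Original rotor: r = 299 mm / 2 = 149.5 mm = 14.95 cm
RCF_original = 1.118 × 10⁻⁵ × 14.95 × (31716)² = 1.118 × 10⁻⁵ × 14.95 × 1,005,904,656 ≈ 168,127.9 × g
Target RCF = 0.5 × 168,127.9 ≈ 84,063.9 × g
Your rotor: r = 97 mm = 9.7 cm
84,063.9 = 1.118 × 10⁻⁵ × 9.7 × N²
N² = 84,063.9 / (10.8446 × 10⁻⁵) = 775,168,287
N ≈ √775,168,287 ≈ 27,841.8

≈ 27840 RPM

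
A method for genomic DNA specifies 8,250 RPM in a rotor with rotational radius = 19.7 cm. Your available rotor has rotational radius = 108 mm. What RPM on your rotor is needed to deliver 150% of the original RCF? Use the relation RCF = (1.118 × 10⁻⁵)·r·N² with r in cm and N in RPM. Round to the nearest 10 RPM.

13650 RPM

RCF = 1.118 × 10⁻⁵ × r × N²
RCF_original = 1.118 × 10⁻⁵ × 19.7 × (8250)² = 1.118 × 10⁻⁵ × 19.7 × 68,062,500 ≈ 14,990.5 × g
Target RCF = 1.5 × 14,990.5 ≈ 22,485.8 × g
Your rotor: r = 108 mm = 10.8 cm
22,485.8 = 1.118 × 10⁻⁵ × 10.8 × N²
N² = 22,485.8 / (12.0744 × 10⁻⁵) = 186,227,059
N ≈ √186,227,059 ≈ 13,646.5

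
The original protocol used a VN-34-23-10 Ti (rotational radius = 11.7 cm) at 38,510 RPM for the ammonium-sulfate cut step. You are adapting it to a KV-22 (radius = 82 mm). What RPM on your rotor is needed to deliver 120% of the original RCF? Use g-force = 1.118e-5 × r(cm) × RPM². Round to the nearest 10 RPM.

≈ 50390 RPM

RCF = 1.118 × 10⁻⁵ × r × N²
RCF_original = 1.118 × 10⁻⁵ × 11.7 × (38510)² = 1.118 × 10⁻⁵ × 11.7 × 1,483,020,100 ≈ 193,987.9 × g
Target RCF = 1.2 × 193,987.9 ≈ 232,785.5 × g
Your rotor: r = 82 mm = 8.2 cm
232,785.5 = 1.118 × 10⁻⁵ × 8.2 × N²
N² = 232,785.5 / (9.1676 × 10⁻⁵) = 2,539,219,643
N ≈ √2,539,219,643 ≈ 50,390.7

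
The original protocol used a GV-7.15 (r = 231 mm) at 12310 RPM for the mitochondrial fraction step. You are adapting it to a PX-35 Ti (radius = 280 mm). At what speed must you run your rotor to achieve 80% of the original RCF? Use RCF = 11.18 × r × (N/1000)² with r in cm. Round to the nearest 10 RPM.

Original rotor: r = 231 mm = 23.1 cm
RCF_original = 11.18 × 23.1 × (12.31)² = 11.18 × 23.1 × 151.5361 ≈ 39,135.4 × g
Target RCF = 0.8 × 39,135.4 ≈ 31,308.3 × g
Your rotor: r = 280 mm = 28.0 cm
31,308.3 = 11.18 × 28 × (N/1000)²
(N/1000)² = 31,308.3 / 313.04 = 100.0137
N = 1000 × √100.0137 ≈ 10,000.7

10000 RPM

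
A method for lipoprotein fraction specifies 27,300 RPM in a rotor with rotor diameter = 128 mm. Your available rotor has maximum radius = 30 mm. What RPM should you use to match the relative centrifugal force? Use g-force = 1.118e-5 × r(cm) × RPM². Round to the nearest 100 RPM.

≈ 39900 RPM

Original rotor: r = 128 mm / 2 = 64 mm = 6.4 cm
RCF_original = 1.118 × 10⁻⁵ × 6.4 × (27300)² = 1.118 × 10⁻⁵ × 6.4 × 745,290,000 ≈ 53,327 × g
Your rotor: r = 30 mm = 3.0 cm
53,327 = 1.118 × 10⁻⁵ × 3 × N²
N² = 53,327 / (3.354 × 10⁻⁵) = 1,589,952,296
N ≈ √1,589,952,296 ≈ 39,874.2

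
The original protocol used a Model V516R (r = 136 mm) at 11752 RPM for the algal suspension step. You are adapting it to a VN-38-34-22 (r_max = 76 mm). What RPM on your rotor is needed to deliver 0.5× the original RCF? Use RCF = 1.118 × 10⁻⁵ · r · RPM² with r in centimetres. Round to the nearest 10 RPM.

Original rotor: r = 136 mm = 13.6 cm
RCF_original = 1.118 × 10⁻⁵ × 13.6 × (11752)² = 1.118 × 10⁻⁵ × 13.6 × 138,109,504 ≈ 20,999.3 × g
Target RCF = 0.5 × 20,999.3 ≈ 10,499.6 × g
Your rotor: r = 76 mm = 7.6 cm
10,499.6 = 1.118 × 10⁻⁵ × 7.6 × N²
N² = 10,499.6 / (8.4968 × 10⁻⁵) = 123,571,227
N ≈ √123,571,227 ≈ 11,116.3

≈ 11120 RPM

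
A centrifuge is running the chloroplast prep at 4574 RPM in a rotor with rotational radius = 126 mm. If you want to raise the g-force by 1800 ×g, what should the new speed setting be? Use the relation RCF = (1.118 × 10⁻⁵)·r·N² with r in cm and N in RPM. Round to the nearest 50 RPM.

r = 126 mm = 12.6 cm
Current RCF = 1.118 × 10⁻⁵ × 12.6 × (4574)² = 1.118 × 10⁻⁵ × 12.6 × 20,921,476 ≈ 2,947.2 × g
Target RCF = 2,947.2 + 1,800 = 4,747.2 × g
N² = 4,747.2 / (14.0868 × 10⁻⁵) = 33,699,634
N ≈ √33,699,634 ≈ 5,805.1

N₂ ≈ 5800 RPM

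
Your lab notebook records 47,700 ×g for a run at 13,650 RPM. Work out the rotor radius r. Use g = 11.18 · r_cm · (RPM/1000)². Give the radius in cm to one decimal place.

≈ 22.9 cm

47700 = 11.18 × r × (13.65)²
r = 47700 / (11.18 × 186.3225) = 47700 / 2083.086 ≈ 22.899 cm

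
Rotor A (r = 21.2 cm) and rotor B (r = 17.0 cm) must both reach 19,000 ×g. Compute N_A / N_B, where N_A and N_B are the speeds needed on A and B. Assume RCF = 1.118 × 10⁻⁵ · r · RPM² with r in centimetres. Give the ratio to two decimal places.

At fixed RCF, N ∝ 1/√r, so N_A/N_B = √(r_B/r_A) = √(17.0/21.2) = √0.801887 = 0.8955.

0.90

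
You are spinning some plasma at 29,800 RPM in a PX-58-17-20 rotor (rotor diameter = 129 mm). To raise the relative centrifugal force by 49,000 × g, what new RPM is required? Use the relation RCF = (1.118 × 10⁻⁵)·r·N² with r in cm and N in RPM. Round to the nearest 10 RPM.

N₂ ≈ 39590 RPM

r = 129 mm / 2 = 64.5 mm = 6.45 cm
Current RCF = 1.118 × 10⁻⁵ × 6.45 × (29800)² = 1.118 × 10⁻⁵ × 6.45 × 888,040,000 ≈ 64,037.5 × g
Target RCF = 64,037.5 + 49,000 = 113,037.5 × g
N² = 113,037.5 / (7.2111 × 10⁻⁵) = 1,567,548,640
N ≈ √1,567,548,640 ≈ 39,592.3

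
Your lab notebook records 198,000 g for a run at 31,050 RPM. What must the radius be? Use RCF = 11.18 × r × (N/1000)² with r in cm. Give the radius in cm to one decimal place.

≈ 18.4 cm

RCF = 11.18 × r × (N/1000)²
198000 = 11.18 × r × (31.05)²
r = 198000 / (11.18 × 964.1025) = 198000 / 10778.67 ≈ 18.370 cm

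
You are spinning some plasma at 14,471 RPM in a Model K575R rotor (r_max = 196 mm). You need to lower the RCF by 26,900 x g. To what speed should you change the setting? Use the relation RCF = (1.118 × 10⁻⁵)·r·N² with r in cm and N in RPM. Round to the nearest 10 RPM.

r = 196 mm = 19.6 cm
Current RCF = 1.118 × 10⁻⁵ × 19.6 × (14471)² = 1.118 × 10⁻⁵ × 19.6 × 209,409,841 ≈ 45,887.6 × g
Target RCF = 45,887.6 − 26,900 = 18,987.6 × g
N² = 18,987.6 / (21.9128 × 10⁻⁵) = 86,650,725
N ≈ √86,650,725 ≈ 9,308.6

9310 RPM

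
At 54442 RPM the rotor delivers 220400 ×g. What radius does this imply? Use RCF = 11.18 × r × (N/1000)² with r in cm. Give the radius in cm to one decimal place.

RCF = 11.18 × r × (N/1000)²
220400 = 11.18 × r × (54.442)²
r = 220400 / (11.18 × 2963.931364) = 220400 / 33136.75 ≈ 6.651 cm

6.7 cm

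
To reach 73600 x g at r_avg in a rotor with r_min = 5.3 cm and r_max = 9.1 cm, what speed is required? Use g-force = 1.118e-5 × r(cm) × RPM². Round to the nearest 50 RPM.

r_avg = (5.3 + 9.1) / 2 = 7.2 cm
73,600 = 1.118 × 10⁻⁵ × 7.2 × N²
N² = 73,600 / (8.0496 × 10⁻⁵) = 914,331,147
N ≈ √914,331,147 ≈ 30,237.9

30250 RPM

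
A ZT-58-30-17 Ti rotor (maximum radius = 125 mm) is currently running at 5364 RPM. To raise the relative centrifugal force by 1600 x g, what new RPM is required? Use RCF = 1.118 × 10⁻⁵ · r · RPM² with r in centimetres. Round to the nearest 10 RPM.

r = 125 mm = 12.5 cm
Current RCF = 1.118 × 10⁻⁵ × 12.5 × (5364)² = 1.118 × 10⁻⁵ × 12.5 × 28,772,496 ≈ 4,021 × g
Target RCF = 4,021 + 1,600 = 5,621 × g
N² = 5,621 / (13.975 × 10⁻⁵) = 40,221,825
N ≈ √40,221,825 ≈ 6,342.1

6340 RPM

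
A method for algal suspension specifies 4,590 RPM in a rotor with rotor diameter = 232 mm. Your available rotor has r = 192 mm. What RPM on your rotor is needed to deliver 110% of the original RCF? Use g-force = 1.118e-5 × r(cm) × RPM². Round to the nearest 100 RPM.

Original rotor: r = 232 mm / 2 = 116 mm = 11.6 cm
RCF_original = 1.118 × 10⁻⁵ × 11.6 × (4590)² = 1.118 × 10⁻⁵ × 11.6 × 21,068,100 ≈ 2,732.3 × g
Target RCF = 1.1 × 2,732.3 ≈ 3,005.5 × g
Your rotor: r = 192 mm = 19.2 cm
3,005.5 = 1.118 × 10⁻⁵ × 19.2 × N²
N² = 3,005.5 / (21.4656 × 10⁻⁵) = 14,001,472
N ≈ √14,001,472 ≈ 3,741.9

3700 RPM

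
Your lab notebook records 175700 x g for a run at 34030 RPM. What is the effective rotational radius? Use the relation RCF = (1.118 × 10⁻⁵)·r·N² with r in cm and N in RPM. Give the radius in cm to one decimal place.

175700 = 1.118 × 10⁻⁵ × r × (34030)²
r = 175700 / (1.118 × 10⁻⁵ × 1,158,040,900) = 175700 / 12946.9 ≈ 13.571 cm

r ≈ 13.6 cm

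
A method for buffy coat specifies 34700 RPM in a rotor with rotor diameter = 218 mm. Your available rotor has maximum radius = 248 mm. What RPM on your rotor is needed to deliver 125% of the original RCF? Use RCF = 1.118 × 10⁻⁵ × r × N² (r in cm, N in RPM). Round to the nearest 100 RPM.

≈ 25700 RPM

Original rotor: r = 218 mm / 2 = 109 mm = 10.9 cm
RCF = 1.118 × 10⁻⁵ × r × N²
RCF_original = 1.118 × 10⁻⁵ × 10.9 × (34700)² = 1.118 × 10⁻⁵ × 10.9 × 1,204,090,000 ≈ 146,732.8 × g
Target RCF = 1.25 × 146,732.8 ≈ 183,416 × g
Your rotor: r = 248 mm = 24.8 cm
183,416 = 1.118 × 10⁻⁵ × 24.8 × N²
N² = 183,416 / (27.7264 × 10⁻⁵) = 661,521,150
N ≈ √661,521,150 ≈ 25,720.1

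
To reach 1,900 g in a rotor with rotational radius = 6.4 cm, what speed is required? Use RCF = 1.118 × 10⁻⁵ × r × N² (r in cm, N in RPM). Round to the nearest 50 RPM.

5150 RPM

RCF = 1.118 × 10⁻⁵ × r × N²
1,900 = 1.118 × 10⁻⁵ × 6.4 × N²
N² = 1,900 / (7.1552 × 10⁻⁵) = 26,554,114
N ≈ √26,554,114 ≈ 5,153.1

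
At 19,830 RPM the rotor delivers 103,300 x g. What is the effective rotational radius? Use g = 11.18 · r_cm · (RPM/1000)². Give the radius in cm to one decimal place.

23.5 cm

103300 = 11.18 × r × (19.83)²
r = 103300 / (11.18 × 393.2289) = 103300 / 4396.299 ≈ 23.497 cm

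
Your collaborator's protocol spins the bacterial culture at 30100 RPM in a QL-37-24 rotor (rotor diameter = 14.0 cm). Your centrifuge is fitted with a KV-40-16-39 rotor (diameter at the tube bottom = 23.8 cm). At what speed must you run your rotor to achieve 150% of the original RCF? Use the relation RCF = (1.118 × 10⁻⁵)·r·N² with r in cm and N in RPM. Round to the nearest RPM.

Original rotor: r = 14.0 / 2 = 7 cm
RCF_original = 1.118 × 10⁻⁵ × 7 × (30100)² = 1.118 × 10⁻⁵ × 7 × 906,010,000 ≈ 70,904.3 × g
Target RCF = 1.5 × 70,904.3 ≈ 106,356.5 × g
Your rotor: r = 23.8 / 2 = 11.9 cm
106,356.5 = 1.118 × 10⁻⁵ × 11.9 × N²
N² = 106,356.5 / (13.3042 × 10⁻⁵) = 799,420,484
N ≈ √799,420,484 ≈ 28,274.0

≈ 28274 RPM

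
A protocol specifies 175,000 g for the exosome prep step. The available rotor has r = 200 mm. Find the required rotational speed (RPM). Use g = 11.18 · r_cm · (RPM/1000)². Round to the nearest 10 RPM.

≈ 27980 RPM

r = 200 mm = 20.0 cm
RCF = 11.18 × r × (N/1000)²
175,000 = 11.18 × 20 × (N/1000)²
(N/1000)² = 175,000 / 223.6 = 782.6476
N = 1000 × √782.6476 ≈ 27,975.8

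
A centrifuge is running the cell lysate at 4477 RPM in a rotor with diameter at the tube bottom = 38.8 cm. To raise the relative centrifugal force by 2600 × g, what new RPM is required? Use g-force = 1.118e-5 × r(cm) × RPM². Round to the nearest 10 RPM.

r = 38.8 / 2 = 19.4 cm
Current RCF = 1.118 × 10⁻⁵ × 19.4 × (4477)² = 1.118 × 10⁻⁵ × 19.4 × 20,043,529 ≈ 4,347.3 × g
Target RCF = 4,347.3 + 2,600 = 6,947.3 × g
N² = 6,947.3 / (21.6892 × 10⁻⁵) = 32,031,149
N ≈ √32,031,149 ≈ 5,659.6

5660 RPM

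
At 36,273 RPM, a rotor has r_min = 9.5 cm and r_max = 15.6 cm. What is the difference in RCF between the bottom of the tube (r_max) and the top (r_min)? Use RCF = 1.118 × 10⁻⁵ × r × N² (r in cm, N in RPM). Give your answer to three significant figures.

89700 × g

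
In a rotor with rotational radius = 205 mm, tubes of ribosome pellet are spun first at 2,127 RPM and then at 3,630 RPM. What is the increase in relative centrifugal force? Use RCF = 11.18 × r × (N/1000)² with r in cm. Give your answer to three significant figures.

r = 205 mm = 20.5 cm
RCF₁ = 11.18 × 20.5 × (2.127)² = 11.18 × 20.5 × 4.524129 ≈ 1,036.9 × g
RCF₂ = 11.18 × 20.5 × (3.63)² = 11.18 × 20.5 × 13.1769 ≈ 3,020 × g
Increase = 3,020 − 1,036.9 = 1,983.1

≈ 1980 x g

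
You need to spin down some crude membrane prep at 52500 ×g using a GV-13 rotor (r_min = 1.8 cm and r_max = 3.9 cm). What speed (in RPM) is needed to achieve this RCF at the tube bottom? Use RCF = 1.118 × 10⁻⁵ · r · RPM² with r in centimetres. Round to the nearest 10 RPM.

Use r_max = 3.9 cm.
52,500 = 1.118 × 10⁻⁵ × 3.9 × N²
N² = 52,500 / (4.3602 × 10⁻⁵) = 1,204,073,208
N ≈ √1,204,073,208 ≈ 34,699.8

34700 RPM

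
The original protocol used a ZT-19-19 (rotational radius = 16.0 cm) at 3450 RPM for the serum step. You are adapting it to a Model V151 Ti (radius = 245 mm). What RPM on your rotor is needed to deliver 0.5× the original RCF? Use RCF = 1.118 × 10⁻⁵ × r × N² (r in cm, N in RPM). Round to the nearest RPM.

≈ 1971 RPM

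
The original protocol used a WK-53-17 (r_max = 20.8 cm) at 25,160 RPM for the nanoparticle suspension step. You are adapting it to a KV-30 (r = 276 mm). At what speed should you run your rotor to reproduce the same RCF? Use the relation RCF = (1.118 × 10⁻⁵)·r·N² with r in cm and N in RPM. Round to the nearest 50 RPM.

21850 RPM

RCF = 1.118 × 10⁻⁵ × r × N²
RCF_original = 1.118 × 10⁻⁵ × 20.8 × (25160)² = 1.118 × 10⁻⁵ × 20.8 × 633,025,600 ≈ 147,206.3 × g
Your rotor: r = 276 mm = 27.6 cm
147,206.3 = 1.118 × 10⁻⁵ × 27.6 × N²
N² = 147,206.3 / (30.8568 × 10⁻⁵) = 477,062,754
N ≈ √477,062,754 ≈ 21,841.8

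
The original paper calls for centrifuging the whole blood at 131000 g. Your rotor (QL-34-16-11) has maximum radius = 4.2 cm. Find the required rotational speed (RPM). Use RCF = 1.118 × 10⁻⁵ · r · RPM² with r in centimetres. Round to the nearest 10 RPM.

52820 RPM

RCF = 1.118 × 10⁻⁵ × r × N²
131,000 = 1.118 × 10⁻⁵ × 4.2 × N²
N² = 131,000 / (4.6956 × 10⁻⁵) = 2,789,845,813
N ≈ √2,789,845,813 ≈ 52,819.0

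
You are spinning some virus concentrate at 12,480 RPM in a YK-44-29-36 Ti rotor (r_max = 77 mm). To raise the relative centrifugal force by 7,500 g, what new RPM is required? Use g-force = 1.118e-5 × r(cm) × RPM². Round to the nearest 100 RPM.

15600 RPM

r = 77 mm = 7.7 cm
Current RCF = 1.118 × 10⁻⁵ × 7.7 × (12480)² = 1.118 × 10⁻⁵ × 7.7 × 155,750,400 ≈ 13,407.9 × g
Target RCF = 13,407.9 + 7,500 = 20,907.9 × g
N² = 20,907.9 / (8.6086 × 10⁻⁵) = 242,872,244
N ≈ √242,872,244 ≈ 15,584.4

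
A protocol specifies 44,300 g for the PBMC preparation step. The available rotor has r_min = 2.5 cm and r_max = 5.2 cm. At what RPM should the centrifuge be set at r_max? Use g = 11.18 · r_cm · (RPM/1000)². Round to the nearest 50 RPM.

N ≈ 27600 RPM

Use r_max = 5.2 cm.
44,300 = 11.18 × 5.2 × (N/1000)²
(N/1000)² = 44,300 / 58.136 = 762.0063
N = 1000 × √762.0063 ≈ 27,604.5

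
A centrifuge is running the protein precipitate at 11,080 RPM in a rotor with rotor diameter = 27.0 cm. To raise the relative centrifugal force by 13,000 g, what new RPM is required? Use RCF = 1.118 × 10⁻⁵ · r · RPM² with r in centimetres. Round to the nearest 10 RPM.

≈ 14450 RPM

r = 27.0 / 2 = 13.5 cm
Current RCF = 1.118 × 10⁻⁵ × 13.5 × (11080)² = 1.118 × 10⁻⁵ × 13.5 × 122,766,400 ≈ 18,529.1 × g
Target RCF = 18,529.1 + 13,000 = 31,529.1 × g
N² = 31,529.1 / (15.093 × 10⁻⁵) = 208,898,827
N ≈ √208,898,827 ≈ 14,453.3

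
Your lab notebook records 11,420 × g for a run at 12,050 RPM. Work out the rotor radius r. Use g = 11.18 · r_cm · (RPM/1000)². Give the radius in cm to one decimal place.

RCF = 11.18 × r × (N/1000)²
11420 = 11.18 × r × (12.05)²
r = 11420 / (11.18 × 145.2025) = 11420 / 1623.364 ≈ 7.035 cm

≈ 7.0 cm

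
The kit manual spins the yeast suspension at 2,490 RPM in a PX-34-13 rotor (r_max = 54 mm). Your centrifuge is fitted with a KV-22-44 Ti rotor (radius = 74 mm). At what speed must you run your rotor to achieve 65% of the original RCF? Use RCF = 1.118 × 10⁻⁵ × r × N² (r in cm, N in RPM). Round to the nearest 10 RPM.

1710 RPM

Original rotor: r = 54 mm = 5.4 cm
RCF_original = 1.118 × 10⁻⁵ × 5.4 × (2490)² = 1.118 × 10⁻⁵ × 5.4 × 6,200,100 ≈ 374.3 × g
Target RCF = 0.65 × 374.3 ≈ 243.3 × g
Your rotor: r = 74 mm = 7.4 cm
243.3 = 1.118 × 10⁻⁵ × 7.4 × N²
N² = 243.3 / (8.2732 × 10⁻⁵) = 2,940,821
N ≈ √2,940,821 ≈ 1,714.9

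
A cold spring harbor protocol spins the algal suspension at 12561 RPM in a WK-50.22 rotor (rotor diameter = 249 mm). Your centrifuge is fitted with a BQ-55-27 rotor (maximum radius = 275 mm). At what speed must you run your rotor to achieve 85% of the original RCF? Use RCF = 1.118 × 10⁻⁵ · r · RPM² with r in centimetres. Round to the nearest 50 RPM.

Original rotor: r = 249 mm / 2 = 124.5 mm = 12.45 cm
RCF_original = 1.118 × 10⁻⁵ × 12.45 × (12561)² = 1.118 × 10⁻⁵ × 12.45 × 157,778,721 ≈ 21,961.4 × g
Target RCF = 0.85 × 21,961.4 ≈ 18,667.2 × g
Your rotor: r = 275 mm = 27.5 cm
18,667.2 = 1.118 × 10⁻⁵ × 27.5 × N²
N² = 18,667.2 / (30.745 × 10⁻⁵) = 60,716,214
N ≈ √60,716,214 ≈ 7,792.1

≈ 7800 RPM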